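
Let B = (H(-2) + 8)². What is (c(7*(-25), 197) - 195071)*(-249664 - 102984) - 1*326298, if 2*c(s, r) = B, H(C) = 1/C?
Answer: 68781153485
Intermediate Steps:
B = 225/4 (B = (1/(-2) + 8)² = (-½ + 8)² = (15/2)² = 225/4 ≈ 56.250)
c(s, r) = 225/8 (c(s, r) = (½)*(225/4) = 225/8)
(c(7*(-25), 197) - 195071)*(-249664 - 102984) - 1*326298 = (225/8 - 195071)*(-249664 - 102984) - 1*326298 = -1560343/8*(-352648) - 326298 = 68781479783 - 326298 = 68781153485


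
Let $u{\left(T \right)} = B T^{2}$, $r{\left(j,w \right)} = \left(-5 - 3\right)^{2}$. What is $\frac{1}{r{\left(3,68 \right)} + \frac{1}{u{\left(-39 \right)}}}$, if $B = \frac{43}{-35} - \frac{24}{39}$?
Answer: $\frac{98163}{6282397} \approx 0.015625$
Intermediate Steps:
$B = - \frac{839}{455}$ ($B = 43 \left(- \frac{1}{35}\right) - \frac{8}{13} = - \frac{43}{35} - \frac{8}{13} = - \frac{839}{455} \approx -1.844$)
$r{\left(j,w \right)} = 64$ ($r{\left(j,w \right)} = \left(-8\right)^{2} = 64$)
$u{\left(T \right)} = - \frac{839 T^{2}}{455}$
$\frac{1}{r{\left(3,68 \right)} + \frac{1}{u{\left(-39 \right)}}} = \frac{1}{64 + \frac{1}{\left(- \frac{839}{455}\right) \left(-39\right)^{2}}} = \frac{1}{64 + \frac{1}{\left(- \frac{839}{455}\right) 1521}} = \frac{1}{64 + \frac{1}{- \frac{98163}{35}}} = \frac{1}{64 - \frac{35}{98163}} = \frac{1}{\frac{6282397}{98163}} = \frac{98163}{6282397}$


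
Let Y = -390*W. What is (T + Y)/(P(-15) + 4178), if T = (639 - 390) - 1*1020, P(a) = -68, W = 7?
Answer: -1167/1370 ≈ -0.85182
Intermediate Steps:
Y = -2730 (Y = -390*7 = -2730)
T = -771 (T = 249 - 1020 = -771)
(T + Y)/(P(-15) + 4178) = (-771 - 2730)/(-68 + 4178) = -3501/4110 = -3501*1/4110 = -1167/1370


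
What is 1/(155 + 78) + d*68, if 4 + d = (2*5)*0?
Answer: -63375/233 ≈ -272.00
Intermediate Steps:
d = -4 (d = -4 + (2*5)*0 = -4 + 10*0 = -4 + 0 = -4)
1/(155 + 78) + d*68 = 1/(155 + 78) - 4*68 = 1/233 - 272 = -63375/233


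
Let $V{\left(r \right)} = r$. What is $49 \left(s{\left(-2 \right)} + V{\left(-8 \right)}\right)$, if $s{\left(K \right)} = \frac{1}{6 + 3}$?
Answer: $- \frac{3479}{9} \approx -386.56$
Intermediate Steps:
$s{\left(K \right)} = \frac{1}{9}$
$49 \left(s{\left(-2 \right)} + V{\left(-8 \right)}\right) = 49 \left(\frac{1}{9} - 8\right) = 49 \left(- \frac{71}{9}\right) = - \frac{3479}{9}$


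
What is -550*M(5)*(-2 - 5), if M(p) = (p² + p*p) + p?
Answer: 211750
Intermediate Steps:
M(p) = p + 2*p² (M(p) = (p² + p²) + p = 2*p² + p = p + 2*p²)
-550*M(5)*(-2 - 5) = -550*5*(1 + 2*5)*(-2 - 5) = -550*5*(1 + 10)*(-7) = -550*5*11*(-7) = -30250*(-7) = -550*(-385) = 211750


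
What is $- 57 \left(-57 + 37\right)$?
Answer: $1140$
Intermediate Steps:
$- 57 \left(-57 + 37\right) = \left(-57\right) \left(-20\right) = 1140$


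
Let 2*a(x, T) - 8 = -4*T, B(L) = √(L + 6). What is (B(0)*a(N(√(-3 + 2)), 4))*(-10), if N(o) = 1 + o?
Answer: 40*√6 ≈ 97.980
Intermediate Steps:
B(L) = √(6 + L)
a(x, T) = 4 - 2*T (a(x, T) = 4 + (-4*T)/2 = 4 - 2*T)
(B(0)*a(N(√(-3 + 2)), 4))*(-10) = (√(6 + 0)*(4 - 2*4))*(-10) = (√6*(4 - 8))*(-10) = (√6*(-4))*(-10) = -4*√6*(-10) = 40*√6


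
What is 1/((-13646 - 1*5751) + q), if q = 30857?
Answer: 1/11460 ≈ 8.7260e-5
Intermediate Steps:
1/((-13646 - 1*5751) + q) = 1/((-13646 - 1*5751) + 30857) = 1/((-13646 - 5751) + 30857) = 1/(-19397 + 30857) = 1/11460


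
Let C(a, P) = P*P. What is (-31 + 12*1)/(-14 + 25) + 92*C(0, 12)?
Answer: 145709/11 ≈ 13246.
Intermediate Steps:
C(a, P) = P**2
(-31 + 12*1)/(-14 + 25) + 92*C(0, 12) = (-31 + 12*1)/(-14 + 25) + 92*12**2 = (-31 + 12)/11 + 92*144 = -19*1/11 + 13248 = -19/11 + 13248 = 145709/11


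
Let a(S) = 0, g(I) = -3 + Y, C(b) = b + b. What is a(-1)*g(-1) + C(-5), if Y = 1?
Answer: -10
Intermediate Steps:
C(b) = 2*b
g(I) = -2 (g(I) = -3 + 1 = -2)
a(-1)*g(-1) + C(-5) = 0*(-2) + 2*(-5) = 0 - 10 = -10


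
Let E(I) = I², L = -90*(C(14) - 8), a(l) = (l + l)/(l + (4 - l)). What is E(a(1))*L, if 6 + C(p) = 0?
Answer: 315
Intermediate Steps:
C(p) = -6 (C(p) = -6 + 0 = -6)
a(l) = l/2 (a(l) = (2*l)/4 = (2*l)*(¼) = l/2)
L = 1260 (L = -90*(-6 - 8) = -90*(-14) = 1260)
E(a(1))*L = ((½)*1)²*1260 = (½)²*1260 = (¼)*1260 = 315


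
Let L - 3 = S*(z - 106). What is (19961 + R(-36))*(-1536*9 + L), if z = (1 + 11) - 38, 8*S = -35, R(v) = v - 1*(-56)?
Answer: -529236747/2 ≈ -2.6462e+8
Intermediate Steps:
R(v) = 56 + v (R(v) = v + 56 = 56 + v)
S = -35/8 (S = (⅛)*(-35) = -35/8 ≈ -4.3750)
z = -26 (z = 12 - 38 = -26)
L = 1161/2 (L = 3 - 35*(-26 - 106)/8 = 3 - 35/8*(-132) = 3 + 1155/2 = 1161/2 ≈ 580.50)
(19961 + R(-36))*(-1536*9 + L) = (19961 + (56 - 36))*(-1536*9 + 1161/2) = (19961 + 20)*(-13824 + 1161/2) = 19981*(-26487/2) = -529236747/2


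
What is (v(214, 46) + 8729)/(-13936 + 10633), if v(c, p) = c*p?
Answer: -6191/1101 ≈ -5.6231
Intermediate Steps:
(v(214, 46) + 8729)/(-13936 + 10633) = (214*46 + 8729)/(-13936 + 10633) = (9844 + 8729)/(-3303) = 18573*(-1/3303) = -6191/1101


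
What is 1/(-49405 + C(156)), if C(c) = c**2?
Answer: -1/25069 ≈ -3.9890e-5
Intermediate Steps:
1/(-49405 + C(156)) = 1/(-49405 + 156**2) = 1/(-49405 + 24336) = 1/(-25069) = -1/25069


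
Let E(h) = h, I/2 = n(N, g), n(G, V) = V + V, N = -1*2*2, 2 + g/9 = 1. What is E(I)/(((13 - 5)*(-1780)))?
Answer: 9/3560 ≈ 0.0025281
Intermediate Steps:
g = -9 (g = -18 + 9*1 = -18 + 9 = -9)
N = -4 (N = -2*2 = -4)
n(G, V) = 2*V
I = -36 (I = 2*(2*(-9)) = 2*(-18) = -36)
E(I)/(((13 - 5)*(-1780))) = -36*(-1/(1780*(13 - 5))) = -36/(8*(-1780)) = -36/(-14240) = -36*(-1/14240) = 9/3560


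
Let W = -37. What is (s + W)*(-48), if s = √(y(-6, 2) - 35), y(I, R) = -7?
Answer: 1776 - 48*I*√42 ≈ 1776.0 - 311.08*I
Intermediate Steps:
s = I*√42 (s = √(-7 - 35) = √(-42) = I*√42 ≈ 6.4807*I)
(s + W)*(-48) = (I*√42 - 37)*(-48) = (-37 + I*√42)*(-48) = 1776 - 48*I*√42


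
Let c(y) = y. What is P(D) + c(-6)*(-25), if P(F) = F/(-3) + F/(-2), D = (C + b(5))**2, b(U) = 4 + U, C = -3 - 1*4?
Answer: 440/3 ≈ 146.67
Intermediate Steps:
C = -7 (C = -3 - 4 = -7)
D = 4 (D = (-7 + (4 + 5))**2 = (-7 + 9)**2 = 2**2 = 4)
P(F) = -5*F/6 (P(F) = F*(-1/3) + F*(-1/2) = -F/3 - F/2 = -5*F/6)
P(D) + c(-6)*(-25) = -5/6*4 - 6*(-25) = -10/3 + 150 = 440/3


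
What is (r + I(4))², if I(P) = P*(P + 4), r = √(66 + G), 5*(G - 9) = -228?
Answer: 5267/5 + 448*√15/5 ≈ 1400.4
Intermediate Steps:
G = -183/5 (G = 9 + (⅕)*(-228) = 9 - 228/5 = -183/5 ≈ -36.600)
r = 7*√15/5 (r = √(66 - 183/5) = √(147/5) = 7*√15/5 ≈ 5.4222)
I(P) = P*(4 + P)
(r + I(4))² = (7*√15/5 + 4*(4 + 4))² = (7*√15/5 + 4*8)² = (7*√15/5 + 32)² = (32 + 7*√15/5)²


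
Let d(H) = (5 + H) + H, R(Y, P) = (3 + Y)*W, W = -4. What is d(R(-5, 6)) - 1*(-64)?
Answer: 85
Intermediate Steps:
R(Y, P) = -12 - 4*Y (R(Y, P) = (3 + Y)*(-4) = -12 - 4*Y)
d(H) = 5 + 2*H
d(R(-5, 6)) - 1*(-64) = (5 + 2*(-12 - 4*(-5))) - 1*(-64) = (5 + 2*(-12 + 20)) + 64 = (5 + 2*8) + 64 = (5 + 16) + 64 = 21 + 64 = 85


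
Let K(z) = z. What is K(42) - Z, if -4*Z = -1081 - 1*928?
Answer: -1841/4 ≈ -460.25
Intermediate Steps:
Z = 2009/4 (Z = -(-1081 - 1*928)/4 = -(-1081 - 928)/4 = -¼*(-2009) = 2009/4 ≈ 502.25)
K(42) - Z = 42 - 1*2009/4 = 42 - 2009/4 = -1841/4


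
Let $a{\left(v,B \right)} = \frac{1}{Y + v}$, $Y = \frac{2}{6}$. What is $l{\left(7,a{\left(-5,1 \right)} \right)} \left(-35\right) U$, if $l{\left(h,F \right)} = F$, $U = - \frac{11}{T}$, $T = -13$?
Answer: $\frac{165}{26} \approx 6.3462$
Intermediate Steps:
$Y = \frac{1}{3}$ ($Y = 2 \cdot \frac{1}{6} = \frac{1}{3} \approx 0.33333$)
$a{\left(v,B \right)} = \frac{1}{\frac{1}{3} + v}$
$U = \frac{11}{13}$ ($U = - \frac{11}{-13} = \left(-11\right) \left(- \frac{1}{13}\right) = \frac{11}{13} \approx 0.84615$)
$l{\left(7,a{\left(-5,1 \right)} \right)} \left(-35\right) U = \frac{3}{1 + 3 \left(-5\right)} \left(-35\right) \frac{11}{13} = \frac{3}{1 - 15} \left(-35\right) \frac{11}{13} = \frac{3}{-14} \left(-35\right) \frac{11}{13} = 3 \left(- \frac{1}{14}\right) \left(-35\right) \frac{11}{13} = \left(- \frac{3}{14}\right) \left(-35\right) \frac{11}{13} = \frac{15}{2} \cdot \frac{11}{13} = \frac{165}{26}$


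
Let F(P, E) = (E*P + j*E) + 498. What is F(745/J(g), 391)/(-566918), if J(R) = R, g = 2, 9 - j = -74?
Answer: -357197/1133836 ≈ -0.31503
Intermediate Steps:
j = 83 (j = 9 - 1*(-74) = 9 + 74 = 83)
F(P, E) = 498 + 83*E + E*P (F(P, E) = (E*P + 83*E) + 498 = (83*E + E*P) + 498 = 498 + 83*E + E*P)
F(745/J(g), 391)/(-566918) = (498 + 83*391 + 391*(745/2))/(-566918) = (498 + 32453 + 391*(745*(½)))*(-1/566918) = (498 + 32453 + 391*(745/2))*(-1/566918) = (498 + 32453 + 291295/2)*(-1/566918) = (357197/2)*(-1/566918) = -357197/1133836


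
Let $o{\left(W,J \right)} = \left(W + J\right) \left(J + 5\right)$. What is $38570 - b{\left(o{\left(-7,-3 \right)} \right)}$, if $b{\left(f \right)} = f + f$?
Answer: $38610$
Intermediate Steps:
$o{\left(W,J \right)} = \left(5 + J\right) \left(J + W\right)$ ($o{\left(W,J \right)} = \left(J + W\right) \left(5 + J\right) = \left(5 + J\right) \left(J + W\right)$)
$b{\left(f \right)} = 2 f$
$38570 - b{\left(o{\left(-7,-3 \right)} \right)} = 38570 - 2 \left(\left(-3\right)^{2} + 5 \left(-3\right) + 5 \left(-7\right) - -21\right) = 38570 - 2 \left(9 - 15 - 35 + 21\right) = 38570 - 2 \left(-20\right) = 38570 - -40 = 38570 + 40 = 38610$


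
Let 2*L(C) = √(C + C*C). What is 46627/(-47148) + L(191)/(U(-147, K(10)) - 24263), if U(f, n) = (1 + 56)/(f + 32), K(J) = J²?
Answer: -46627/47148 - 230*√573/1395151 ≈ -0.99290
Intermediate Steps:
L(C) = √(C + C²)/2 (L(C) = √(C + C*C)/2 = √(C + C²)/2)
U(f, n) = 57/(32 + f)
46627/(-47148) + L(191)/(U(-147, K(10)) - 24263) = 46627/(-47148) + (√(191*(1 + 191))/2)/(57/(32 - 147) - 24263) = 46627*(-1/47148) + (√(191*192)/2)/(57/(-115) - 24263) = -46627/47148 + (√36672/2)/(57*(-1/115) - 24263) = -46627/47148 + ((8*√573)/2)/(-57/115 - 24263) = -46627/47148 + (4*√573)/(-2790302/115) = -46627/47148 + (4*√573)*(-115/2790302) = -46627/47148 - 230*√573/1395151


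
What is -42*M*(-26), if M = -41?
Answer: -44772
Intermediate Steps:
-42*M*(-26) = -42*(-41)*(-26) = 1722*(-26) = -44772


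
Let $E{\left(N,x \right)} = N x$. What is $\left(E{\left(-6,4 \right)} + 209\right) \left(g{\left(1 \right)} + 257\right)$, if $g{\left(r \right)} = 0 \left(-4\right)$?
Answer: $47545$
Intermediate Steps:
$g{\left(r \right)} = 0$
$\left(E{\left(-6,4 \right)} + 209\right) \left(g{\left(1 \right)} + 257\right) = \left(\left(-6\right) 4 + 209\right) \left(0 + 257\right) = \left(-24 + 209\right) 257 = 185 \cdot 257 = 47545$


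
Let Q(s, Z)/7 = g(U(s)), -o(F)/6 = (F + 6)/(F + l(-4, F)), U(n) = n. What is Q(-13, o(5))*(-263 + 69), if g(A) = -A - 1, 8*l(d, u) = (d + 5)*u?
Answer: -16296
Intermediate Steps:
l(d, u) = u*(5 + d)/8 (l(d, u) = ((d + 5)*u)/8 = ((5 + d)*u)/8 = (u*(5 + d))/8 = u*(5 + d)/8)
o(F) = -16*(6 + F)/(3*F) (o(F) = -6*(F + 6)/(F + F*(5 - 4)/8) = -6*(6 + F)/(F + (⅛)*F*1) = -6*(6 + F)/(F + F/8) = -6*(6 + F)/(9*F/8) = -6*(6 + F)*8/(9*F) = -16*(6 + F)/(3*F))
g(A) = -1 - A
Q(s, Z) = -7 - 7*s (Q(s, Z) = 7*(-1 - s) = -7 - 7*s)
Q(-13, o(5))*(-263 + 69) = (-7 - 7*(-13))*(-263 + 69) = (-7 + 91)*(-194) = 84*(-194) = -16296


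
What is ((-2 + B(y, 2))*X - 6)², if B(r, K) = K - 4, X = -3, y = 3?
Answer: 36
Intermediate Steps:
B(r, K) = -4 + K
((-2 + B(y, 2))*X - 6)² = ((-2 + (-4 + 2))*(-3) - 6)² = ((-2 - 2)*(-3) - 6)² = (-4*(-3) - 6)² = (12 - 6)² = 6² = 36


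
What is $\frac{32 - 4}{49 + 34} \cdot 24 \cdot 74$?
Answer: $\frac{49728}{83} \approx 599.13$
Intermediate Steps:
$\frac{32 - 4}{49 + 34} \cdot 24 \cdot 74 = \frac{28}{83} \cdot 24 \cdot 74 = \frac{672}{83} \cdot 74 = \frac{49728}{83}$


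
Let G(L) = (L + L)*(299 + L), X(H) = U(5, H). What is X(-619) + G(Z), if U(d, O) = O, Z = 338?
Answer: 429993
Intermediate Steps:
X(H) = H
G(L) = 2*L*(299 + L) (G(L) = (2*L)*(299 + L) = 2*L*(299 + L))
X(-619) + G(Z) = -619 + 2*338*(299 + 338) = -619 + 2*338*637 = -619 + 430612 = 429993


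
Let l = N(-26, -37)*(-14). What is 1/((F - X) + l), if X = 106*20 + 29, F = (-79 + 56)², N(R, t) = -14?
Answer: -1/1424 ≈ -0.00070225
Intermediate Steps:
l = 196 (l = -14*(-14) = 196)
F = 529 (F = (-23)² = 529)
X = 2149 (X = 2120 + 29 = 2149)
1/((F - X) + l) = 1/((529 - 1*2149) + 196) = 1/((529 - 2149) + 196) = 1/(-1620 + 196) = 1/(-1424) = -1/1424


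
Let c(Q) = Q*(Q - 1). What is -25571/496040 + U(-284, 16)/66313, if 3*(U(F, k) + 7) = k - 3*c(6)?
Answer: -5134192969/98681701560 ≈ -0.052028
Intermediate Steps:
c(Q) = Q*(-1 + Q)
U(F, k) = -37 + k/3 (U(F, k) = -7 + (k - 18*(-1 + 6))/3 = -7 + (k - 18*5)/3 = -7 + (k - 3*30)/3 = -7 + (k - 90)/3 = -7 + (-90 + k)/3 = -7 + (-30 + k/3) = -37 + k/3)
-25571/496040 + U(-284, 16)/66313 = -25571/496040 + (-37 + (⅓)*16)/66313 = -25571*1/496040 + (-37 + 16/3)*(1/66313) = -25571/496040 - 95/3*1/66313 = -25571/496040 - 95/198939 = -5134192969/98681701560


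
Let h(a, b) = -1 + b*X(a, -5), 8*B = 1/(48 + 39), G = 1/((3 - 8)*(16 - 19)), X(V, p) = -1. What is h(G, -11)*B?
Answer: 5/348 ≈ 0.014368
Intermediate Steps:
G = 1/15 (G = 1/(-5*(-3)) = 1/15 ≈ 0.066667)
B = 1/696 (B = 1/(8*(48 + 39)) = (⅛)/87 = (⅛)*(1/87) = 1/696 ≈ 0.0014368)
h(a, b) = -1 - b (h(a, b) = -1 + b*(-1) = -1 - b)
h(G, -11)*B = (-1 - 1*(-11))*(1/696) = (-1 + 11)*(1/696) = 10*(1/696) = 5/348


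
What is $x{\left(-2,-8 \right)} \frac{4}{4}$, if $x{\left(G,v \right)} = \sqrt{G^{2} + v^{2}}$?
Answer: $2 \sqrt{17} \approx 8.2462$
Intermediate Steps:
$x{\left(-2,-8 \right)} \frac{4}{4} = \sqrt{\left(-2\right)^{2} + \left(-8\right)^{2}} \cdot \frac{4}{4} = \sqrt{4 + 64} \cdot 4 \cdot \frac{1}{4} = \sqrt{68} \cdot 1 = 2 \sqrt{17} \cdot 1 = 2 \sqrt{17}$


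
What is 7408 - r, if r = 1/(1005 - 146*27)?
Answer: 21757297/2937 ≈ 7408.0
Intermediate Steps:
r = -1/2937 (r = 1/(1005 - 3942) = 1/(-2937) = -1/2937 ≈ -0.00034048)
7408 - r = 7408 - 1*(-1/2937) = 7408 + 1/2937 = 21757297/2937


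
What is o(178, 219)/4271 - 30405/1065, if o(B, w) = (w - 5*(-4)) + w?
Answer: -8624799/303241 ≈ -28.442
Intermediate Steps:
o(B, w) = 20 + 2*w (o(B, w) = (w + 20) + w = (20 + w) + w = 20 + 2*w)
o(178, 219)/4271 - 30405/1065 = (20 + 2*219)/4271 - 30405/1065 = (20 + 438)*(1/4271) - 30405*1/1065 = 458*(1/4271) - 2027/71 = 458/4271 - 2027/71 = -8624799/303241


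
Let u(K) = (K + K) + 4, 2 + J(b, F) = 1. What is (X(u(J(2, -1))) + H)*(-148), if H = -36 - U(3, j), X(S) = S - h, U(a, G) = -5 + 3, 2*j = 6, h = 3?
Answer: 5180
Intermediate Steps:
J(b, F) = -1 (J(b, F) = -2 + 1 = -1)
j = 3 (j = (1/2)*6 = 3)
u(K) = 4 + 2*K (u(K) = 2*K + 4 = 4 + 2*K)
U(a, G) = -2
X(S) = -3 + S (X(S) = S - 1*3 = S - 3 = -3 + S)
H = -34 (H = -36 - 1*(-2) = -36 + 2 = -34)
(X(u(J(2, -1))) + H)*(-148) = ((-3 + (4 + 2*(-1))) - 34)*(-148) = ((-3 + (4 - 2)) - 34)*(-148) = ((-3 + 2) - 34)*(-148) = (-1 - 34)*(-148) = -35*(-148) = 5180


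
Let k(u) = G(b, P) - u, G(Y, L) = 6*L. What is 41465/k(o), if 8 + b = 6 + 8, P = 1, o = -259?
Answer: 8293/53 ≈ 156.47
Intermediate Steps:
b = 6 (b = -8 + (6 + 8) = -8 + 14 = 6)
k(u) = 6 - u (k(u) = 6*1 - u = 6 - u)
41465/k(o) = 41465/(6 - 1*(-259)) = 41465/(6 + 259) = 41465/265 = 41465*(1/265) = 8293/53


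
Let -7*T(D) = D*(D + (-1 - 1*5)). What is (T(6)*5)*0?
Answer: 0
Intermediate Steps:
T(D) = -D*(-6 + D)/7 (T(D) = -D*(D + (-1 - 1*5))/7 = -D*(D + (-1 - 5))/7 = -D*(D - 6)/7 = -D*(-6 + D)/7)
(T(6)*5)*0 = (((⅐)*6*(6 - 1*6))*5)*0 = (((⅐)*6*(6 - 6))*5)*0 = (((⅐)*6*0)*5)*0 = (0*5)*0 = 0*0 = 0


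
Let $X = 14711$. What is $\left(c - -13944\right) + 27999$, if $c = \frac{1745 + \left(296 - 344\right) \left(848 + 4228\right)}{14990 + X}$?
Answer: $\frac{1245507140}{29701} \approx 41935.0$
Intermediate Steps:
$c = - \frac{241903}{29701}$ ($c = \frac{1745 + \left(296 - 344\right) \left(848 + 4228\right)}{14990 + 14711} = \frac{1745 - 243648}{29701} = \left(1745 - 243648\right) \frac{1}{29701} = \left(-241903\right) \frac{1}{29701} = - \frac{241903}{29701} \approx -8.1446$)
$\left(c - -13944\right) + 27999 = \left(- \frac{241903}{29701} - -13944\right) + 27999 = \left(- \frac{241903}{29701} + 13944\right) + 27999 = \frac{413908841}{29701} + 27999 = \frac{1245507140}{29701}$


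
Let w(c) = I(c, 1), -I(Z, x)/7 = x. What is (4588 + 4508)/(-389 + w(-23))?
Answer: -758/33 ≈ -22.970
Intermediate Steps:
I(Z, x) = -7*x
w(c) = -7 (w(c) = -7*1 = -7)
(4588 + 4508)/(-389 + w(-23)) = (4588 + 4508)/(-389 - 7) = 9096/(-396) = 9096*(-1/396) = -758/33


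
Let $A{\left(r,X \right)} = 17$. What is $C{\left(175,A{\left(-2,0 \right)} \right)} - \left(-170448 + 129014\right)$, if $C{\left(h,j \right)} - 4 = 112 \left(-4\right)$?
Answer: $40990$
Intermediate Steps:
$C{\left(h,j \right)} = -444$ ($C{\left(h,j \right)} = 4 + 112 \left(-4\right) = 4 - 448 = -444$)
$C{\left(175,A{\left(-2,0 \right)} \right)} - \left(-170448 + 129014\right) = -444 - \left(-170448 + 129014\right) = -444 - -41434 = -444 + 41434 = 40990$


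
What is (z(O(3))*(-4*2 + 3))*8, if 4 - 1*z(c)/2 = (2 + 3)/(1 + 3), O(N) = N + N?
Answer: -220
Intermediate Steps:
O(N) = 2*N
z(c) = 11/2 (z(c) = 8 - 2*(2 + 3)/(1 + 3) = 8 - 10/4 = 8 - 2*5/4 = 8 - 5/2 = 11/2)
(z(O(3))*(-4*2 + 3))*8 = (11*(-4*2 + 3)/2)*8 = (11*(-8 + 3)/2)*8 = ((11/2)*(-5))*8 = -55/2*8 = -220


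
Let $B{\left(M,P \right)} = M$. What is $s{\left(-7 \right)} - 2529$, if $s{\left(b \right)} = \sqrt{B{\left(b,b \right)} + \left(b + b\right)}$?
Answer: $-2529 + i \sqrt{21} \approx -2529.0 + 4.5826 i$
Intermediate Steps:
$s{\left(b \right)} = \sqrt{3} \sqrt{b}$ ($s{\left(b \right)} = \sqrt{b + \left(b + b\right)} = \sqrt{b + 2 b} = \sqrt{3 b} = \sqrt{3} \sqrt{b}$)
$s{\left(-7 \right)} - 2529 = \sqrt{3} \sqrt{-7} - 2529 = \sqrt{3} i \sqrt{7} - 2529 = i \sqrt{21} - 2529 = -2529 + i \sqrt{21}$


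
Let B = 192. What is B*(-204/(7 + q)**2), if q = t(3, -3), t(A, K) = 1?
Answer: -612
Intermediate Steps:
q = 1
B*(-204/(7 + q)**2) = 192*(-204/(7 + 1)**2) = 192*(-204/(8**2)) = 192*(-204/64) = 192*(-204*1/64) = 192*(-51/16) = -612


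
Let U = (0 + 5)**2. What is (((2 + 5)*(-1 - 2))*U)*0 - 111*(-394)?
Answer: 43734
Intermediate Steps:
U = 25 (U = 5**2 = 25)
(((2 + 5)*(-1 - 2))*U)*0 - 111*(-394) = (((2 + 5)*(-1 - 2))*25)*0 - 111*(-394) = ((7*(-3))*25)*0 + 43734 = -21*25*0 + 43734 = -525*0 + 43734 = 0 + 43734 = 43734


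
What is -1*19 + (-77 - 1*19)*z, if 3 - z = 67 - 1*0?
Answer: 6125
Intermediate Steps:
z = -64 (z = 3 - (67 - 1*0) = 3 - (67 + 0) = 3 - 1*67 = 3 - 67 = -64)
-1*19 + (-77 - 1*19)*z = -1*19 + (-77 - 1*19)*(-64) = -19 + (-77 - 19)*(-64) = -19 - 96*(-64) = -19 + 6144 = 6125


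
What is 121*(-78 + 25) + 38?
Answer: -6375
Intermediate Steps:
121*(-78 + 25) + 38 = 121*(-53) + 38 = -6413 + 38 = -6375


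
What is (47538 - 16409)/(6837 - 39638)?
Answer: -31129/32801 ≈ -0.94903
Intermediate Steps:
(47538 - 16409)/(6837 - 39638) = 31129/(-32801) = 31129*(-1/32801) = -31129/32801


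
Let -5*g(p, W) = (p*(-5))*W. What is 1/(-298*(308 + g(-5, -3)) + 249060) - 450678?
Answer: -68866302467/152806 ≈ -4.5068e+5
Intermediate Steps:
g(p, W) = W*p (g(p, W) = -p*(-5)*W/5 = -(-5*p)*W/5 = -(-1)*W*p = W*p)
1/(-298*(308 + g(-5, -3)) + 249060) - 450678 = 1/(-298*(308 - 3*(-5)) + 249060) - 450678 = 1/(-298*(308 + 15) + 249060) - 450678 = 1/(-298*323 + 249060) - 450678 = 1/(-96254 + 249060) - 450678 = 1/152806 - 450678 = -68866302467/152806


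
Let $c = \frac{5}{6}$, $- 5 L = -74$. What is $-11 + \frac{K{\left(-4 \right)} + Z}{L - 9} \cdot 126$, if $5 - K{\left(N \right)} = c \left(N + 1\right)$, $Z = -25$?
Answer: $- \frac{11344}{29} \approx -391.17$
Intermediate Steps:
$L = \frac{74}{5}$ ($L = \left(- \frac{1}{5}\right) \left(-74\right) = \frac{74}{5} \approx 14.8$)
$c = \frac{5}{6}$ ($c = 5 \cdot \frac{1}{6} = \frac{5}{6} \approx 0.83333$)
$K{\left(N \right)} = \frac{25}{6} - \frac{5 N}{6}$ ($K{\left(N \right)} = 5 - \frac{5 \left(N + 1\right)}{6} = 5 - \frac{5 \left(1 + N\right)}{6} = 5 - \left(\frac{5}{6} + \frac{5 N}{6}\right) = \frac{25}{6} - \frac{5 N}{6}$)
$-11 + \frac{K{\left(-4 \right)} + Z}{L - 9} \cdot 126 = -11 + \frac{\left(\frac{25}{6} - - \frac{10}{3}\right) - 25}{\frac{74}{5} - 9} \cdot 126 = -11 + \frac{\left(\frac{25}{6} + \frac{10}{3}\right) - 25}{\frac{29}{5}} \cdot 126 = -11 + \left(\frac{15}{2} - 25\right) \frac{5}{29} \cdot 126 = -11 + \left(- \frac{35}{2}\right) \frac{5}{29} \cdot 126 = -11 - \frac{11025}{29} = - \frac{11344}{29}$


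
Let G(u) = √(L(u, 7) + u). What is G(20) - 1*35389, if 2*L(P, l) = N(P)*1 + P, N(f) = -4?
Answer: -35389 + 2*√7 ≈ -35384.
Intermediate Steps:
L(P, l) = -2 + P/2 (L(P, l) = (-4*1 + P)/2 = (-4 + P)/2 = -2 + P/2)
G(u) = √(-2 + 3*u/2) (G(u) = √((-2 + u/2) + u) = √(-2 + 3*u/2))
G(20) - 1*35389 = √(-8 + 6*20)/2 - 1*35389 = √(-8 + 120)/2 - 35389 = √112/2 - 35389 = (4*√7)/2 - 35389 = 2*√7 - 35389 = -35389 + 2*√7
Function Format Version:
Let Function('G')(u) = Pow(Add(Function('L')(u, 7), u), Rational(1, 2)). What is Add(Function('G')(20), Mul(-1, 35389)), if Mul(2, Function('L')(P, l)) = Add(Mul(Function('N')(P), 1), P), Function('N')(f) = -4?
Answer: Add(-35389, Mul(2, Pow(7, Rational(1, 2)))) ≈ -35384.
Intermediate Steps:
Function('L')(P, l) = Add(-2, Mul(Rational(1, 2), P)) (Function('L')(P, l) = Mul(Rational(1, 2), Add(Mul(-4, 1), P)) = Mul(Rational(1, 2), Add(-4, P)) = Add(-2, Mul(Rational(1, 2), P)))
Function('G')(u) = Pow(Add(-2, Mul(Rational(3, 2), u)), Rational(1, 2)) (Function('G')(u) = Pow(Add(Add(-2, Mul(Rational(1, 2), u)), u), Rational(1, 2)) = Pow(Add(-2, Mul(Rational(3, 2), u)), Rational(1, 2)))
Add(Function('G')(20), Mul(-1, 35389)) = Add(Mul(Rational(1, 2), Pow(Add(-8, Mul(6, 20)), Rational(1, 2))), Mul(-1, 35389)) = Add(Mul(Rational(1, 2), Pow(Add(-8, 120), Rational(1, 2))), -35389) = Add(Mul(Rational(1, 2), Pow(112, Rational(1, 2))), -35389) = Add(Mul(Rational(1, 2), Mul(4, Pow(7, Rational(1, 2)))), -35389) = Add(Mul(2, Pow(7, Rational(1, 2))), -35389) = Add(-35389, Mul(2, Pow(7, Rational(1, 2))))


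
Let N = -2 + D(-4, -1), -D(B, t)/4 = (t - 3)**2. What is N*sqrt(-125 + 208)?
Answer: -66*sqrt(83) ≈ -601.29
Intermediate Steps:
D(B, t) = -4*(-3 + t)**2 (D(B, t) = -4*(t - 3)**2 = -4*(-3 + t)**2)
N = -66 (N = -2 - 4*(-3 - 1)**2 = -2 - 4*(-4)**2 = -2 - 4*16 = -2 - 64 = -66)
N*sqrt(-125 + 208) = -66*sqrt(-125 + 208) = -66*sqrt(83)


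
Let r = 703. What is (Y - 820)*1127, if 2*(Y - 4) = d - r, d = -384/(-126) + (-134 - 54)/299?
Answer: -102523939/78 ≈ -1.3144e+6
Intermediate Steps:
d = 15188/6279 (d = -384*(-1/126) - 188*1/299 = 64/21 - 188/299 = 15188/6279 ≈ 2.4189)
Y = -4348717/12558 (Y = 4 + (15188/6279 - 1*703)/2 = 4 + (15188/6279 - 703)/2 = 4 + (1/2)*(-4398949/6279) = 4 - 4398949/12558 = -4348717/12558 ≈ -346.29)
(Y - 820)*1127 = (-4348717/12558 - 820)*1127 = -14646277/12558*1127 = -102523939/78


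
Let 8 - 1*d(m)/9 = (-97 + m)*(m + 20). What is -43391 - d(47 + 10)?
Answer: -71183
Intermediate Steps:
d(m) = 72 - 9*(-97 + m)*(20 + m) (d(m) = 72 - 9*(-97 + m)*(m + 20) = 72 - 9*(-97 + m)*(20 + m))
-43391 - d(47 + 10) = -43391 - (17532 - 9*(47 + 10)² + 693*(47 + 10)) = -43391 - (17532 - 9*57² + 693*57) = -43391 - (17532 - 9*3249 + 39501) = -43391 - (17532 - 29241 + 39501) = -43391 - 1*27792 = -43391 - 27792 = -71183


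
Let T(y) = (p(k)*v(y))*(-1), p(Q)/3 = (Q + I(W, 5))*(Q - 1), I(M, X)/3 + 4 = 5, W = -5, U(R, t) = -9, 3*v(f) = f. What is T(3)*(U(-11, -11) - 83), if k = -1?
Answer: -1104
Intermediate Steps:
v(f) = f/3
I(M, X) = 3 (I(M, X) = -12 + 3*5 = -12 + 15 = 3)
p(Q) = 3*(-1 + Q)*(3 + Q) (p(Q) = 3*((Q + 3)*(Q - 1)) = 3*((3 + Q)*(-1 + Q)) = 3*((-1 + Q)*(3 + Q)) = 3*(-1 + Q)*(3 + Q))
T(y) = 4*y (T(y) = ((-9 + 3*(-1)² + 6*(-1))*(y/3))*(-1) = ((-9 + 3*1 - 6)*(y/3))*(-1) = ((-9 + 3 - 6)*(y/3))*(-1) = -4*y*(-1) = 4*y)
T(3)*(U(-11, -11) - 83) = (4*3)*(-9 - 83) = 12*(-92) = -1104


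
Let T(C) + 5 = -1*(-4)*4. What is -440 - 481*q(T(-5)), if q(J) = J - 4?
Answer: -3807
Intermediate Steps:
T(C) = 11 (T(C) = -5 - 1*(-4)*4 = -5 + 4*4 = -5 + 16 = 11)
q(J) = -4 + J
-440 - 481*q(T(-5)) = -440 - 481*(-4 + 11) = -440 - 481*7 = -440 - 3367 = -3807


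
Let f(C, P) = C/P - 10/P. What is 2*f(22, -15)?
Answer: -8/5 ≈ -1.6000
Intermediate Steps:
f(C, P) = -10/P + C/P
2*f(22, -15) = 2*((-10 + 22)/(-15)) = 2*(-1/15*12) = 2*(-⅘) = -8/5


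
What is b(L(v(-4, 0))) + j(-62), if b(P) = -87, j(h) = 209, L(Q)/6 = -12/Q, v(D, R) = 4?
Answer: 122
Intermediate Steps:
L(Q) = -72/Q (L(Q) = 6*(-12/Q) = -72/Q)
b(L(v(-4, 0))) + j(-62) = -87 + 209 = 122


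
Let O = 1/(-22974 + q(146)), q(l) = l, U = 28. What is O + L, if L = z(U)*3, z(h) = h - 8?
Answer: 1369679/22828 ≈ 60.000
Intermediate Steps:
z(h) = -8 + h
L = 60 (L = (-8 + 28)*3 = 20*3 = 60)
O = -1/22828 (O = 1/(-22974 + 146) = 1/(-22828) = -1/22828 ≈ -4.3806e-5)
O + L = -1/22828 + 60 = 1369679/22828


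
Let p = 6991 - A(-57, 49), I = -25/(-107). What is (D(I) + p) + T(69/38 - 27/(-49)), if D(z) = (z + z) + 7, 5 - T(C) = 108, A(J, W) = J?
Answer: 743914/107 ≈ 6952.5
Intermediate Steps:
T(C) = -103 (T(C) = 5 - 1*108 = 5 - 108 = -103)
I = 25/107 (I = -25*(-1/107) = 25/107 ≈ 0.23364)
D(z) = 7 + 2*z (D(z) = 2*z + 7 = 7 + 2*z)
p = 7048 (p = 6991 - 1*(-57) = 6991 + 57 = 7048)
(D(I) + p) + T(69/38 - 27/(-49)) = ((7 + 2*(25/107)) + 7048) - 103 = ((7 + 50/107) + 7048) - 103 = (799/107 + 7048) - 103 = 754935/107 - 103 = 743914/107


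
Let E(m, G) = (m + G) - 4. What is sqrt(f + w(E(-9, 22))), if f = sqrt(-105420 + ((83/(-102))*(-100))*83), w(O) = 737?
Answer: sqrt(1916937 + 51*I*sqrt(256630470))/51 ≈ 27.732 + 5.6633*I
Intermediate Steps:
E(m, G) = -4 + G + m (E(m, G) = (G + m) - 4 = -4 + G + m)
f = I*sqrt(256630470)/51 (f = sqrt(-105420 + ((83*(-1/102))*(-100))*83) = sqrt(-105420 - 83/102*(-100)*83) = sqrt(-105420 + (4150/51)*83) = sqrt(-105420 + 344450/51) = sqrt(-5031970/51) = I*sqrt(256630470)/51 ≈ 314.11*I)
sqrt(f + w(E(-9, 22))) = sqrt(I*sqrt(256630470)/51 + 737) = sqrt(737 + I*sqrt(256630470)/51)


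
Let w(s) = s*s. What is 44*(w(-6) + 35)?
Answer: 3124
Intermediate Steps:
w(s) = s**2
44*(w(-6) + 35) = 44*((-6)**2 + 35) = 44*(36 + 35) = 44*71 = 3124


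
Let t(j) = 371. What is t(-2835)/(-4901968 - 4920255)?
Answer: -371/9822223 ≈ -3.7771e-5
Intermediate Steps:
t(-2835)/(-4901968 - 4920255) = 371/(-4901968 - 4920255) = 371/(-9822223) = 371*(-1/9822223) = -371/9822223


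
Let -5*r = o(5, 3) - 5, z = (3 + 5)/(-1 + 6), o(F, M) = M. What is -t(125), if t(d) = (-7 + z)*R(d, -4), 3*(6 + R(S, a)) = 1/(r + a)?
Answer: -329/10 ≈ -32.900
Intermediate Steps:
z = 8/5 ≈ 1.6000
r = 2/5 (r = -(3 - 5)/5 = -1/5*(-2) = 2/5 ≈ 0.40000)
R(S, a) = -6 + 1/(3*(2/5 + a))
t(d) = 329/10 (t(d) = (-7 + 8/5)*((-31 - 90*(-4))/(3*(2 + 5*(-4)))) = -9*(-31 + 360)/(5*(2 - 20)) = -9*329/(5*(-18)) = -9*(-1)*329/(5*18) = -27/5*(-329/54) = 329/10)
-t(125) = -1*329/10 = -329/10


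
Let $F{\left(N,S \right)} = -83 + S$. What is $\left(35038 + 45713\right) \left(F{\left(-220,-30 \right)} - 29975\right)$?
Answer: $-2429636088$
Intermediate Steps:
$\left(35038 + 45713\right) \left(F{\left(-220,-30 \right)} - 29975\right) = \left(35038 + 45713\right) \left(\left(-83 - 30\right) - 29975\right) = 80751 \left(-113 - 29975\right) = 80751 \left(-30088\right) = -2429636088$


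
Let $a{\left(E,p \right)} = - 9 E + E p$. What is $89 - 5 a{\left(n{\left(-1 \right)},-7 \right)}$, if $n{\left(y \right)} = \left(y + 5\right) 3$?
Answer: $1049$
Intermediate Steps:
$n{\left(y \right)} = 15 + 3 y$ ($n{\left(y \right)} = \left(5 + y\right) 3 = 15 + 3 y$)
$89 - 5 a{\left(n{\left(-1 \right)},-7 \right)} = 89 - 5 \left(15 + 3 \left(-1\right)\right) \left(-9 - 7\right) = 89 - 5 \left(15 - 3\right) \left(-16\right) = 89 - 5 \cdot 12 \left(-16\right) = 89 - -960 = 89 + 960 = 1049$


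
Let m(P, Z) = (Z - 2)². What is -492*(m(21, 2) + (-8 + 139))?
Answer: -64452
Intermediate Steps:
m(P, Z) = (-2 + Z)²
-492*(m(21, 2) + (-8 + 139)) = -492*((-2 + 2)² + (-8 + 139)) = -492*(0² + 131) = -492*(0 + 131) = -492*131 = -64452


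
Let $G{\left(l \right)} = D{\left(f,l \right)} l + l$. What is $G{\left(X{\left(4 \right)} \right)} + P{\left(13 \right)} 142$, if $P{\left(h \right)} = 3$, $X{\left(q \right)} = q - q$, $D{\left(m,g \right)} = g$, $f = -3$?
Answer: $426$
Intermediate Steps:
$X{\left(q \right)} = 0$
$G{\left(l \right)} = l + l^{2}$ ($G{\left(l \right)} = l l + l = l^{2} + l = l + l^{2}$)
$G{\left(X{\left(4 \right)} \right)} + P{\left(13 \right)} 142 = 0 \left(1 + 0\right) + 3 \cdot 142 = 0 \cdot 1 + 426 = 0 + 426 = 426$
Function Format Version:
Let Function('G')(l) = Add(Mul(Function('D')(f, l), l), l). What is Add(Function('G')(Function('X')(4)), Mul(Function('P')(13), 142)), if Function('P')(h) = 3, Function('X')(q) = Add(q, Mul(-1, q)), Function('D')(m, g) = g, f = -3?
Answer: 426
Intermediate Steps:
Function('X')(q) = 0
Function('G')(l) = Add(l, Pow(l, 2)) (Function('G')(l) = Add(Mul(l, l), l) = Add(Pow(l, 2), l) = Add(l, Pow(l, 2)))
Add(Function('G')(Function('X')(4)), Mul(Function('P')(13), 142)) = Add(Mul(0, Add(1, 0)), Mul(3, 142)) = Add(Mul(0, 1), 426) = Add(0, 426) = 426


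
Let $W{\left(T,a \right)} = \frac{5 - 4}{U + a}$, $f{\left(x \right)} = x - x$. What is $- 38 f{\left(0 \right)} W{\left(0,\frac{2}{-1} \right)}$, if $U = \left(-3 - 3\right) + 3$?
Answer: $0$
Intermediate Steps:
$U = -3$ ($U = -6 + 3 = -3$)
$f{\left(x \right)} = 0$
$W{\left(T,a \right)} = \frac{1}{-3 + a}$ ($W{\left(T,a \right)} = \frac{5 - 4}{-3 + a} = 1 \frac{1}{-3 + a} = \frac{1}{-3 + a}$)
$- 38 f{\left(0 \right)} W{\left(0,\frac{2}{-1} \right)} = \frac{\left(-38\right) 0}{-3 + \frac{2}{-1}} = \frac{0}{-3 + 2 \left(-1\right)} = \frac{0}{-3 - 2} = \frac{0}{-5} = 0 \left(- \frac{1}{5}\right) = 0$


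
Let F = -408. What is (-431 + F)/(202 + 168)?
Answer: -839/370 ≈ -2.2676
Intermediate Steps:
(-431 + F)/(202 + 168) = (-431 - 408)/(202 + 168) = -839/370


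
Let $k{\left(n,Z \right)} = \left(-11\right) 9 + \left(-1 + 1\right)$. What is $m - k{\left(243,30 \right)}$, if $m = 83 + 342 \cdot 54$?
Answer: $18650$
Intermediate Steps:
$m = 18551$ ($m = 83 + 18468 = 18551$)
$k{\left(n,Z \right)} = -99$ ($k{\left(n,Z \right)} = -99 + 0 = -99$)
$m - k{\left(243,30 \right)} = 18551 - -99 = 18551 + 99 = 18650$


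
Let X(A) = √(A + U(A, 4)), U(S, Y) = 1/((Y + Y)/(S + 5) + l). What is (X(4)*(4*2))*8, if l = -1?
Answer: 64*I*√5 ≈ 143.11*I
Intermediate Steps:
U(S, Y) = 1/(-1 + 2*Y/(5 + S)) (U(S, Y) = 1/((Y + Y)/(S + 5) - 1) = 1/((2*Y)/(5 + S) - 1) = 1/(2*Y/(5 + S) - 1) = 1/(-1 + 2*Y/(5 + S)))
X(A) = √(A + (5 + A)/(3 - A)) (X(A) = √(A + (5 + A)/(-5 - A + 2*4)) = √(A + (5 + A)/(-5 - A + 8)) = √(A + (5 + A)/(3 - A)))
(X(4)*(4*2))*8 = (√((5 + 4 + 4*(3 - 1*4))/(3 - 1*4))*(4*2))*8 = (√((5 + 4 + 4*(3 - 4))/(3 - 4))*8)*8 = (√((5 + 4 + 4*(-1))/(-1))*8)*8 = (√(-(5 + 4 - 4))*8)*8 = (√(-1*5)*8)*8 = (√(-5)*8)*8 = ((I*√5)*8)*8 = (8*I*√5)*8 = 64*I*√5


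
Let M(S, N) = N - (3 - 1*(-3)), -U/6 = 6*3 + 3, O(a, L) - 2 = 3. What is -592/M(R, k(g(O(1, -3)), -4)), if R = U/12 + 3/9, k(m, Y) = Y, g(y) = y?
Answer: 296/5 ≈ 59.200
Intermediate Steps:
O(a, L) = 5 (O(a, L) = 2 + 3 = 5)
U = -126 (U = -6*(6*3 + 3) = -6*(18 + 3) = -6*21 = -126)
R = -61/6 (R = -126/12 + 3/9 = -126*1/12 + 3*(1/9) = -21/2 + 1/3 = -61/6 ≈ -10.167)
M(S, N) = -6 + N (M(S, N) = N - (3 + 3) = N - 1*6 = N - 6 = -6 + N)
-592/M(R, k(g(O(1, -3)), -4)) = -592/(-6 - 4) = -592/(-10) = -592*(-1/10) = 296/5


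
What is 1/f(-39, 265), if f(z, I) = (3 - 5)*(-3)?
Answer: ⅙ ≈ 0.16667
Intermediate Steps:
f(z, I) = 6 (f(z, I) = -2*(-3) = 6)
1/f(-39, 265) = 1/6 = ⅙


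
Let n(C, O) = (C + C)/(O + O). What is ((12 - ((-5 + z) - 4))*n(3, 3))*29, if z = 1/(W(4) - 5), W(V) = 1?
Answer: 2465/4 ≈ 616.25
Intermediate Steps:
n(C, O) = C/O (n(C, O) = (2*C)/((2*O)) = (2*C)*(1/(2*O)) = C/O)
z = -¼ (z = 1/(1 - 5) = 1/(-4) = -¼ ≈ -0.25000)
((12 - ((-5 + z) - 4))*n(3, 3))*29 = ((12 - ((-5 - ¼) - 4))*(3/3))*29 = ((12 - (-21/4 - 4))*(3*(⅓)))*29 = ((12 - 1*(-37/4))*1)*29 = ((12 + 37/4)*1)*29 = ((85/4)*1)*29 = (85/4)*29 = 2465/4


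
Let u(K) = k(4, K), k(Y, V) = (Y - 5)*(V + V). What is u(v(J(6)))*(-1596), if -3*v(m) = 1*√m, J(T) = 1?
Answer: -1064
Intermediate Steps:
v(m) = -√m/3
k(Y, V) = 2*V*(-5 + Y) (k(Y, V) = (-5 + Y)*(2*V) = 2*V*(-5 + Y))
u(K) = -2*K (u(K) = 2*K*(-5 + 4) = 2*K*(-1) = -2*K)
u(v(J(6)))*(-1596) = -(-2)*√1/3*(-1596) = -(-2)/3*(-1596) = -2*(-⅓)*(-1596) = (⅔)*(-1596) = -1064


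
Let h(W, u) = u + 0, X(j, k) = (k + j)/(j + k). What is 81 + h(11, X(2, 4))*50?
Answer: 131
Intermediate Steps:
X(j, k) = 1 (X(j, k) = (j + k)/(j + k) = 1)
h(W, u) = u
81 + h(11, X(2, 4))*50 = 81 + 1*50 = 81 + 50 = 131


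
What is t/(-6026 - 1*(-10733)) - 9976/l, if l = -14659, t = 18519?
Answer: 106142351/22999971 ≈ 4.6149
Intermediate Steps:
t/(-6026 - 1*(-10733)) - 9976/l = 18519/(-6026 - 1*(-10733)) - 9976/(-14659) = 18519/(-6026 + 10733) - 9976*(-1/14659) = 18519/4707 + 9976/14659 = 18519*(1/4707) + 9976/14659 = 6173/1569 + 9976/14659 = 106142351/22999971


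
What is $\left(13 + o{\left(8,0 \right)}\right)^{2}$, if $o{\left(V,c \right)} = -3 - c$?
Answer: $100$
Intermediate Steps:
$\left(13 + o{\left(8,0 \right)}\right)^{2} = \left(13 - 3\right)^{2} = 10^{2} = 100$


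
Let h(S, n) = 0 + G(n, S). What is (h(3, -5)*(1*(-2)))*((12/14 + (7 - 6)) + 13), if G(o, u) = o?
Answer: 1040/7 ≈ 148.57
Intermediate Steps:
h(S, n) = n (h(S, n) = 0 + n = n)
(h(3, -5)*(1*(-2)))*((12/14 + (7 - 6)) + 13) = (-5*(-2))*((12/14 + (7 - 6)) + 13) = (-5*(-2))*((12*(1/14) + 1) + 13) = 10*((6/7 + 1) + 13) = 10*(13/7 + 13) = 10*(104/7) = 1040/7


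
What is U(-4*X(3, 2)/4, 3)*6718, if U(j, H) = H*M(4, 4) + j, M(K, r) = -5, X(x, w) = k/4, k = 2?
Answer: -104129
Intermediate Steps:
X(x, w) = ½ (X(x, w) = 2/4 = 2*(¼) = ½)
U(j, H) = j - 5*H (U(j, H) = H*(-5) + j = -5*H + j = j - 5*H)
U(-4*X(3, 2)/4, 3)*6718 = (-4*½/4 - 5*3)*6718 = (-2*¼ - 15)*6718 = (-½ - 15)*6718 = -31/2*6718 = -104129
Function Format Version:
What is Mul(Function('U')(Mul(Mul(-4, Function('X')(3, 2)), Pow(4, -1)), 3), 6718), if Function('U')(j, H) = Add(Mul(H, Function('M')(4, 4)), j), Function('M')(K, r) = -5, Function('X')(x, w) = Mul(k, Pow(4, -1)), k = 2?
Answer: -104129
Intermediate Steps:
Function('X')(x, w) = Rational(1, 2) (Function('X')(x, w) = Mul(2, Pow(4, -1)) = Mul(2, Rational(1, 4)) = Rational(1, 2))
Function('U')(j, H) = Add(j, Mul(-5, H)) (Function('U')(j, H) = Add(Mul(H, -5), j) = Add(Mul(-5, H), j) = Add(j, Mul(-5, H)))
Mul(Function('U')(Mul(Mul(-4, Function('X')(3, 2)), Pow(4, -1)), 3), 6718) = Mul(Add(Mul(Mul(-4, Rational(1, 2)), Pow(4, -1)), Mul(-5, 3)), 6718) = Mul(Add(Mul(-2, Rational(1, 4)), -15), 6718) = Mul(Add(Rational(-1, 2), -15), 6718) = Mul(Rational(-31, 2), 6718) = -104129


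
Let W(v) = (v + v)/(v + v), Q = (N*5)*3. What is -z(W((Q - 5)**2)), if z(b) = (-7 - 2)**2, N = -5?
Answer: -81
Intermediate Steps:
Q = -75 (Q = -5*5*3 = -25*3 = -75)
W(v) = 1 (W(v) = (2*v)/((2*v)) = (2*v)*(1/(2*v)) = 1)
z(b) = 81 (z(b) = (-9)**2 = 81)
-z(W((Q - 5)**2)) = -1*81 = -81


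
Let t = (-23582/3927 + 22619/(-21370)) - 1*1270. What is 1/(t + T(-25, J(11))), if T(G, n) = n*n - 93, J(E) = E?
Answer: -83919990/104821399733 ≈ -0.00080060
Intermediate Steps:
T(G, n) = -93 + n² (T(G, n) = n² - 93 = -93 + n²)
t = -107171159453/83919990 (t = (-23582*1/3927 + 22619*(-1/21370)) - 1270 = (-23582/3927 - 22619/21370) - 1270 = -592772153/83919990 - 1270 = -107171159453/83919990 ≈ -1277.1)
1/(t + T(-25, J(11))) = 1/(-107171159453/83919990 + (-93 + 11²)) = 1/(-107171159453/83919990 + (-93 + 121)) = 1/(-107171159453/83919990 + 28) = 1/(-104821399733/83919990) = -83919990/104821399733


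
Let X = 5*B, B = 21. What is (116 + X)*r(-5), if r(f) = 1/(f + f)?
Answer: -221/10 ≈ -22.100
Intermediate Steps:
X = 105 (X = 5*21 = 105)
r(f) = 1/(2*f)
(116 + X)*r(-5) = (116 + 105)*((½)/(-5)) = 221*((½)*(-⅕)) = 221*(-⅒) = -221/10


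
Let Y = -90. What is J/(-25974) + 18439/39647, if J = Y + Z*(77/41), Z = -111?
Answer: 163589255/343263726 ≈ 0.47657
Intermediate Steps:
J = -12237/41 (J = -90 - 8547/41 = -12237/41 ≈ -298.46)
J/(-25974) + 18439/39647 = -12237/41/(-25974) + 18439/39647 = -12237/41*(-1/25974) + 18439*(1/39647) = 4079/354978 + 18439/39647 = 163589255/343263726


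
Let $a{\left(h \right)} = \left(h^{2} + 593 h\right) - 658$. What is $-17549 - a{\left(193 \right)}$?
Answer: $-168589$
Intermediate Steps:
$a{\left(h \right)} = -658 + h^{2} + 593 h$
$-17549 - a{\left(193 \right)} = -17549 - \left(-658 + 193^{2} + 593 \cdot 193\right) = -17549 - \left(-658 + 37249 + 114449\right) = -17549 - 151040 = -168589$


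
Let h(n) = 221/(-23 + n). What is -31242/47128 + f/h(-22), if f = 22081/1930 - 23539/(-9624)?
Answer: -2813626068837/806070384184 ≈ -3.4905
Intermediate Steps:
f = 128968907/9287160 (f = 22081*(1/1930) - 23539*(-1/9624) = 22081/1930 + 23539/9624 = 128968907/9287160 ≈ 13.887)
-31242/47128 + f/h(-22) = -31242/47128 + 128968907/(9287160*((221/(-23 - 22)))) = -31242*1/47128 + 128968907/(9287160*((221/(-45)))) = -15621/23564 + 128968907/(9287160*((221*(-1/45)))) = -15621/23564 + 128968907/(9287160*(-221/45)) = -15621/23564 + (128968907/9287160)*(-45/221) = -15621/23564 - 386906721/136830824 = -2813626068837/806070384184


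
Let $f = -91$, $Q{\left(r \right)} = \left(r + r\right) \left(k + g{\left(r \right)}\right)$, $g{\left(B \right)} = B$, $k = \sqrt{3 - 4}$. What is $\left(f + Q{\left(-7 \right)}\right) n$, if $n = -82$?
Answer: $-574 + 1148 i \approx -574.0 + 1148.0 i$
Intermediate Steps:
$k = i$ ($k = \sqrt{-1} = i \approx 1.0 i$)
$Q{\left(r \right)} = 2 r \left(i + r\right)$ ($Q{\left(r \right)} = \left(r + r\right) \left(i + r\right) = 2 r \left(i + r\right)$)
$\left(f + Q{\left(-7 \right)}\right) n = \left(-91 + 2 \left(-7\right) \left(i - 7\right)\right) \left(-82\right) = \left(-91 + 2 \left(-7\right) \left(-7 + i\right)\right) \left(-82\right) = \left(-91 + \left(98 - 14 i\right)\right) \left(-82\right) = \left(7 - 14 i\right) \left(-82\right) = -574 + 1148 i$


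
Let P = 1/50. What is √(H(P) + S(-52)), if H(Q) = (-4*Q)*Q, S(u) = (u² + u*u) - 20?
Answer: √3367499/25 ≈ 73.403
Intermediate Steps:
P = 1/50 ≈ 0.020000
S(u) = -20 + 2*u² (S(u) = (u² + u²) - 20 = 2*u² - 20 = -20 + 2*u²)
H(Q) = -4*Q²
√(H(P) + S(-52)) = √(-4*(1/50)² + (-20 + 2*(-52)²)) = √(-4*1/2500 + (-20 + 2*2704)) = √(-1/625 + (-20 + 5408)) = √(-1/625 + 5388) = √(3367499/625) = √3367499/25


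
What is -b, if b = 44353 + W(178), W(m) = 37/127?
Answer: -5632868/127 ≈ -44353.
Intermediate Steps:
W(m) = 37/127 (W(m) = 37*(1/127) = 37/127)
b = 5632868/127 (b = 44353 + 37/127 = 5632868/127 ≈ 44353.)
-b = -1*5632868/127 = -5632868/127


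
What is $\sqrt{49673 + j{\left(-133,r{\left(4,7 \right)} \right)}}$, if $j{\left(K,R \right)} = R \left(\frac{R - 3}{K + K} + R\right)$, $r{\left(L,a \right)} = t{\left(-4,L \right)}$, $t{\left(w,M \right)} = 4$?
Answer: $\frac{\sqrt{878948455}}{133} \approx 222.91$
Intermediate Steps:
$r{\left(L,a \right)} = 4$
$j{\left(K,R \right)} = R \left(R + \frac{-3 + R}{2 K}\right)$ ($j{\left(K,R \right)} = R \left(\frac{-3 + R}{2 K} + R\right) = R \left(R + \frac{-3 + R}{2 K}\right)$)
$\sqrt{49673 + j{\left(-133,r{\left(4,7 \right)} \right)}} = \sqrt{49673 + \frac{1}{2} \cdot 4 \frac{1}{-133} \left(-3 + 4 + 2 \left(-133\right) 4\right)} = \sqrt{49673 + \frac{1}{2} \cdot 4 \left(- \frac{1}{133}\right) \left(-3 + 4 - 1064\right)} = \sqrt{49673 + \frac{1}{2} \cdot 4 \left(- \frac{1}{133}\right) \left(-1063\right)} = \sqrt{49673 + \frac{2126}{133}} = \sqrt{\frac{6608635}{133}} = \frac{\sqrt{878948455}}{133}$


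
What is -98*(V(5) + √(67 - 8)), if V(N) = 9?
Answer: -882 - 98*√59 ≈ -1634.8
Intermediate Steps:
-98*(V(5) + √(67 - 8)) = -98*(9 + √(67 - 8)) = -98*(9 + √59) = -882 - 98*√59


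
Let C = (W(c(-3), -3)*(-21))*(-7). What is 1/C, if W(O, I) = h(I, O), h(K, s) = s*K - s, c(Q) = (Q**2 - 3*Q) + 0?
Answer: -1/10584 ≈ -9.4482e-5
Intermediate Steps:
c(Q) = Q**2 - 3*Q
h(K, s) = -s + K*s (h(K, s) = K*s - s = -s + K*s)
W(O, I) = O*(-1 + I)
C = -10584 (C = (((-3*(-3 - 3))*(-1 - 3))*(-21))*(-7) = ((-3*(-6)*(-4))*(-21))*(-7) = ((18*(-4))*(-21))*(-7) = -72*(-21)*(-7) = 1512*(-7) = -10584)
1/C = 1/(-10584) = -1/10584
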